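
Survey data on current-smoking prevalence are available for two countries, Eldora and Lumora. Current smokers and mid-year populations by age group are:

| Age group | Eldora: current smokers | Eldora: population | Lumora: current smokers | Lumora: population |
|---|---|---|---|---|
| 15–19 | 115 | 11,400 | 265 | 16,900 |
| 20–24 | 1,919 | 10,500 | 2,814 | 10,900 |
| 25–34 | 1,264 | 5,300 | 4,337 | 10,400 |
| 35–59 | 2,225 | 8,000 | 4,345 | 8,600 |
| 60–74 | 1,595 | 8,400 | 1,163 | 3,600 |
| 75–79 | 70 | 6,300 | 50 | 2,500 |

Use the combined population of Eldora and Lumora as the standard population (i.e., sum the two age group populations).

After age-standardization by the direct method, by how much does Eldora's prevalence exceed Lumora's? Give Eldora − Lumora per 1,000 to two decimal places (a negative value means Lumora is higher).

Age-specific rates per 1,000 for Eldora: 10.088, 182.762, 238.491, 278.125, 189.881, 11.111.
For Lumora: 15.680, 258.165, 417.019, 505.233, 323.056, 20.000.
Combined standard total = 102,800; weights = 0.2753, 0.2082, 0.1527, 0.1615, 0.1167, 0.0856.
Eldora: 0.2753×10.088 + 0.2082×182.762 + 0.1527×238.491 + 0.1615×278.125 + 0.1167×189.881 + 0.0856×11.111 = 145.2735 per 1,000.
Lumora: 0.2753×15.680 + 0.2082×258.165 + 0.1527×417.019 + 0.1615×505.233 + 0.1167×323.056 + 0.0856×20.000 = 242.7551 per 1,000.
Difference = 145.2735 − 242.7551 = -97.4816.

-97.48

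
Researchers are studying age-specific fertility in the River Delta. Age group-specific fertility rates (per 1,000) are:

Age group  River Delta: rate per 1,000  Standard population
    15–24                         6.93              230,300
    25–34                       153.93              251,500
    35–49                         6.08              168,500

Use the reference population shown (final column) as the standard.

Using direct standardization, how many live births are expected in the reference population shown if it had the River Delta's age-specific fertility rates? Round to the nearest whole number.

41334

Expected live births = Σ (standard pop × age-specific rate ÷ 1,000)
= 230,300×6.93/1,000 + 251,500×153.93/1,000 + 168,500×6.08/1,000
= 1595.98 + 38713.39 + 1024.48 = 41333.85.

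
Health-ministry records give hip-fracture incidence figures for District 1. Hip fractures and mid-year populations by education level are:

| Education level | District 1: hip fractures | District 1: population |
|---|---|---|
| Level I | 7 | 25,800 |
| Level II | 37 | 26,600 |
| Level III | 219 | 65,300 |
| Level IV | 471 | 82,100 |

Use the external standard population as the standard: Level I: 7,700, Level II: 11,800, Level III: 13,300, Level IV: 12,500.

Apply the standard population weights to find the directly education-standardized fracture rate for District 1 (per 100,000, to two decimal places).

Education-specific rates per 100,000 for District 1: 27.13, 139.10, 335.38, 573.69.
Standard total = 45,300; weights = 0.1700, 0.2605, 0.2936, 0.2759.
Standardized rate: 0.1700×27.13 + 0.2605×139.10 + 0.2936×335.38 + 0.2759×573.69 = 297.6135 per 100,000.

297.61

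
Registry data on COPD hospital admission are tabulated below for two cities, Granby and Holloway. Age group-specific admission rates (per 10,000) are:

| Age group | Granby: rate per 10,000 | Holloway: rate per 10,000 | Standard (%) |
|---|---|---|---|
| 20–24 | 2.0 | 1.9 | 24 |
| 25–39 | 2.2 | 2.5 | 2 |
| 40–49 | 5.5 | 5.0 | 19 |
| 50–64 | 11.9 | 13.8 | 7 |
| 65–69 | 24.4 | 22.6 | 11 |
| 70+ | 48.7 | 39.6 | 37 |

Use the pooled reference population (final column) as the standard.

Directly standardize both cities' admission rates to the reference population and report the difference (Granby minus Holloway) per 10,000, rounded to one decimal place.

Standard weights: 0.24, 0.02, 0.19, 0.07, 0.11, 0.37.
Granby: 0.2400×2.0 + 0.0200×2.2 + 0.1900×5.5 + 0.0700×11.9 + 0.1100×24.4 + 0.3700×48.7 = 23.1050 per 10,000.
Holloway: 0.2400×1.9 + 0.0200×2.5 + 0.1900×5.0 + 0.0700×13.8 + 0.1100×22.6 + 0.3700×39.6 = 19.5600 per 10,000.
Difference = 23.1050 − 19.5600 = 3.5450.

3.5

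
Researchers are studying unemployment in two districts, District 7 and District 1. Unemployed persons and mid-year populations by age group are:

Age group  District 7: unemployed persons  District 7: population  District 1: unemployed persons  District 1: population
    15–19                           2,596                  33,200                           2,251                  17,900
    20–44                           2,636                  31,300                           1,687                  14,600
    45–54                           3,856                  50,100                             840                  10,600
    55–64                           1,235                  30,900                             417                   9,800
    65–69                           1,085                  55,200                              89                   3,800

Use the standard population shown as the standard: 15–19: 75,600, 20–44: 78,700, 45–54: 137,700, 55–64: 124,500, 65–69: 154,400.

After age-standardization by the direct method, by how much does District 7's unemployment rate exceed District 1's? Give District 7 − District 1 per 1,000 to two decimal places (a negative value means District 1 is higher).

-12.75

Age-specific rates per 1,000 for District 7: 78.193, 84.217, 76.966, 39.968, 19.656.
For District 1: 125.754, 115.548, 79.245, 42.551, 23.421.
Standard total = 570,900; weights = 0.1324, 0.1379, 0.2412, 0.2181, 0.2705.
District 7: 0.1324×78.193 + 0.1379×84.217 + 0.2412×76.966 + 0.2181×39.968 + 0.2705×19.656 = 54.5600 per 1,000.
District 1: 0.1324×125.754 + 0.1379×115.548 + 0.2412×79.245 + 0.2181×42.551 + 0.2705×23.421 = 67.3087 per 1,000.
Difference = 54.5600 − 67.3087 = -12.7486.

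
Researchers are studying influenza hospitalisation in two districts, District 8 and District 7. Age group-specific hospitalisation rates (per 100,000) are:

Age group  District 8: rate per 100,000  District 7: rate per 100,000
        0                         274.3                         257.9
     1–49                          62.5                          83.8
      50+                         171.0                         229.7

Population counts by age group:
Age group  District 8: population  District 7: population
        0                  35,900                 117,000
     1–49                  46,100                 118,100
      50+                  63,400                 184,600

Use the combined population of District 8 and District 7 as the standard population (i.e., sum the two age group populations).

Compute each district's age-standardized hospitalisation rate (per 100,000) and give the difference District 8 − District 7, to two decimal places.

Combined standard total = 565,100; weights = 0.2706, 0.2906, 0.4389.
District 8: 0.2706×274.3 + 0.2906×62.5 + 0.4389×171.0 = 167.4234 per 100,000.
District 7: 0.2706×257.9 + 0.2906×83.8 + 0.4389×229.7 = 194.9362 per 100,000.
Difference = 167.4234 − 194.9362 = -27.5128.

-27.51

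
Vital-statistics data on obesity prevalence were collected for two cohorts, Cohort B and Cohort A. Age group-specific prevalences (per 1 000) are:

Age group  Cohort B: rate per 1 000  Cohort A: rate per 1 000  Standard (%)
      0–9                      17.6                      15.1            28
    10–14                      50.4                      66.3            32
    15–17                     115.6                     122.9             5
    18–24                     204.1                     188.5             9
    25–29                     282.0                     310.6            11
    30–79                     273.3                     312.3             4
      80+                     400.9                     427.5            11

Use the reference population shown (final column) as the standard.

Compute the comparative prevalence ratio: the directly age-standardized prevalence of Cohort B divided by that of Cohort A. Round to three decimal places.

Standard weights: 0.28, 0.32, 0.05, 0.09, 0.11, 0.04, 0.11.
Cohort B: 0.2800×17.6 + 0.3200×50.4 + 0.0500×115.6 + 0.0900×204.1 + 0.1100×282.0 + 0.0400×273.3 + 0.1100×400.9 = 131.2560 per 1 000.
Cohort A: 0.2800×15.1 + 0.3200×66.3 + 0.0500×122.9 + 0.0900×188.5 + 0.1100×310.6 + 0.0400×312.3 + 0.1100×427.5 = 142.2370 per 1 000.
Ratio = 131.2560 ÷ 142.2370 = 0.92280.

0.923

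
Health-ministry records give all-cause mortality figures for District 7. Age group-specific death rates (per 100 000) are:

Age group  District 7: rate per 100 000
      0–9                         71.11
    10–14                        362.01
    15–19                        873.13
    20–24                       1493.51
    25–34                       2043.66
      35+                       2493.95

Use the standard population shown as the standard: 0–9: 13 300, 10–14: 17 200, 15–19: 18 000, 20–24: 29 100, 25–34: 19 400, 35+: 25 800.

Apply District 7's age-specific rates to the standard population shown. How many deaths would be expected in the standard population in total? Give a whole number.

Expected deaths = Σ (standard pop × age-specific rate ÷ 100 000)
= 13 300×71.11/100 000 + 17 200×362.01/100 000 + 18 000×873.13/100 000 + 29 100×1493.51/100 000 + 19 400×2043.66/100 000 + 25 800×2493.95/100 000
= 9.46 + 62.27 + 157.16 + 434.61 + 396.47 + 643.44 = 1703.41.

1703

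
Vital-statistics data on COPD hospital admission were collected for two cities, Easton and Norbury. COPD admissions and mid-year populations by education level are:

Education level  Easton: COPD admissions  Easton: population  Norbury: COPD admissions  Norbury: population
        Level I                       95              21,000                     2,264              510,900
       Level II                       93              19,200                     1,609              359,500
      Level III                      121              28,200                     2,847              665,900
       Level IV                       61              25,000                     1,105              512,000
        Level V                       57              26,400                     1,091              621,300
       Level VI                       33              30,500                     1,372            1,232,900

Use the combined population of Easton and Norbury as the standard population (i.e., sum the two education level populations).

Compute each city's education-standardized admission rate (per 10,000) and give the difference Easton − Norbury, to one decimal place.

Education-specific rates per 10,000 for Easton: 45.24, 48.44, 42.91, 24.40, 21.59, 10.82.
For Norbury: 44.31, 44.76, 42.75, 21.58, 17.56, 11.13.
Combined standard total = 4,052,800; weights = 0.1312, 0.0934, 0.1713, 0.1325, 0.1598, 0.3117.
Easton: 0.1312×45.24 + 0.0934×48.44 + 0.1713×42.91 + 0.1325×24.40 + 0.1598×21.59 + 0.3117×10.82 = 27.8683 per 10,000.
Norbury: 0.1312×44.31 + 0.0934×44.76 + 0.1713×42.75 + 0.1325×21.58 + 0.1598×17.56 + 0.3117×11.13 = 26.4553 per 10,000.
Difference = 27.8683 − 26.4553 = 1.4129.

1.4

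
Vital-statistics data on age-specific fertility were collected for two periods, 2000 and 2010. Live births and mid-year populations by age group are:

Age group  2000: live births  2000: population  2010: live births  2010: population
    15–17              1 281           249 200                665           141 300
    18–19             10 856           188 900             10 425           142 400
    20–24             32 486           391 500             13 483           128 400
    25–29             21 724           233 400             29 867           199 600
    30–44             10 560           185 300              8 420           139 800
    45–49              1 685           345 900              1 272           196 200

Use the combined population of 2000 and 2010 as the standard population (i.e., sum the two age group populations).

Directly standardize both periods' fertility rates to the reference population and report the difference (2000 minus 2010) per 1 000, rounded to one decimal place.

-16.9

Age-specific rates per 1 000 for 2000: 5.140, 57.470, 82.978, 93.076, 56.989, 4.871.
For 2010: 4.706, 73.209, 105.008, 149.634, 60.229, 6.483.
Combined standard total = 2 541 900; weights = 0.1536, 0.1303, 0.2045, 0.1703, 0.1279, 0.2133.
2000: 0.1536×5.140 + 0.1303×57.470 + 0.2045×82.978 + 0.1703×93.076 + 0.1279×56.989 + 0.2133×4.871 = 49.4344 per 1 000.
2010: 0.1536×4.706 + 0.1303×73.209 + 0.2045×105.008 + 0.1703×149.634 + 0.1279×60.229 + 0.2133×6.483 = 66.3174 per 1 000.
Difference = 49.4344 − 66.3174 = -16.8830.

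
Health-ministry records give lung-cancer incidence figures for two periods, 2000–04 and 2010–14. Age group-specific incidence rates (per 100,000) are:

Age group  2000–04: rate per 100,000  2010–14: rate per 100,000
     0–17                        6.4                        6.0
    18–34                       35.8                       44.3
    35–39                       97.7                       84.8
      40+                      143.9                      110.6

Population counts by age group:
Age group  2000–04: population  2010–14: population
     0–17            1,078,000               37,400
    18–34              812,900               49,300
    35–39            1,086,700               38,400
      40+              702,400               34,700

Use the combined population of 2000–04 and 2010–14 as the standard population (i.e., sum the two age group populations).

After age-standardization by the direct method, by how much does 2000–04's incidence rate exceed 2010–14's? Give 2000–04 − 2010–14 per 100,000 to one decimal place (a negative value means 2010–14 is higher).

8.4

Combined standard total = 3,839,800; weights = 0.2905, 0.2245, 0.2930, 0.1920.
2000–04: 0.2905×6.4 + 0.2245×35.8 + 0.2930×97.7 + 0.1920×143.9 = 66.1483 per 100,000.
2010–14: 0.2905×6.0 + 0.2245×44.3 + 0.2930×84.8 + 0.1920×110.6 = 57.7685 per 100,000.
Difference = 66.1483 − 57.7685 = 8.3798.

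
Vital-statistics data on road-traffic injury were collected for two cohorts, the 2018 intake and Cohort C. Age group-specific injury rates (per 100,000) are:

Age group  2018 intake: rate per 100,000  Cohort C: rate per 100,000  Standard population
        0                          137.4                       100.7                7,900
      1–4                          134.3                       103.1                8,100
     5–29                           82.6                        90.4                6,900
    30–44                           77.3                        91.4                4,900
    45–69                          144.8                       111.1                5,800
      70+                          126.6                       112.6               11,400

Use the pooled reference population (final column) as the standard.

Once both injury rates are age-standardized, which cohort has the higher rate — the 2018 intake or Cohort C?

Standard total = 45,000; weights = 0.1756, 0.1800, 0.1533, 0.1089, 0.1289, 0.2533.
The 2018 intake: 0.1756×137.4 + 0.1800×134.3 + 0.1533×82.6 + 0.1089×77.3 + 0.1289×144.8 + 0.2533×126.6 = 120.1129 per 100,000.
Cohort C: 0.1756×100.7 + 0.1800×103.1 + 0.1533×90.4 + 0.1089×91.4 + 0.1289×111.1 + 0.2533×112.6 = 102.8951 per 100,000.

2018 intake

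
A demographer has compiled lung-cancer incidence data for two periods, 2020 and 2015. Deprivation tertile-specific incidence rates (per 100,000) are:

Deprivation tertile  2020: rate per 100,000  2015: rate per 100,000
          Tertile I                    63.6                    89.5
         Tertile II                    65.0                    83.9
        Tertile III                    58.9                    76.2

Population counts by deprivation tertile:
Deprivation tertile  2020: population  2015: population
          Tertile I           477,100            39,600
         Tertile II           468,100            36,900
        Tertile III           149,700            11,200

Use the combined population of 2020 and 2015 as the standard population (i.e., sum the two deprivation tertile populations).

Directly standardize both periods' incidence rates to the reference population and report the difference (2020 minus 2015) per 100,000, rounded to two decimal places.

Combined standard total = 1,182,600; weights = 0.4369, 0.4270, 0.1361.
2020: 0.4369×63.6 + 0.4270×65.0 + 0.1361×58.9 = 63.5584 per 100,000.
2015: 0.4369×89.5 + 0.4270×83.9 + 0.1361×76.2 = 85.2991 per 100,000.
Difference = 63.5584 − 85.2991 = -21.7407.

-21.74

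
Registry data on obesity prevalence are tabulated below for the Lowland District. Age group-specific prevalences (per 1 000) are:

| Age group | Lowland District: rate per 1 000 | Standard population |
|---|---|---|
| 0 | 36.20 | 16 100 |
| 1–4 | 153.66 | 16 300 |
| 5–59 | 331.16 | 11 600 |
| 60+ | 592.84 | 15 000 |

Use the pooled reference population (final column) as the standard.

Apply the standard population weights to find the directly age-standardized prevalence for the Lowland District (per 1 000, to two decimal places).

Standard total = 59 000; weights = 0.2729, 0.2763, 0.1966, 0.2542.
Standardized rate: 0.2729×36.20 + 0.2763×153.66 + 0.1966×331.16 + 0.2542×592.84 = 268.1616 per 1 000.

268.16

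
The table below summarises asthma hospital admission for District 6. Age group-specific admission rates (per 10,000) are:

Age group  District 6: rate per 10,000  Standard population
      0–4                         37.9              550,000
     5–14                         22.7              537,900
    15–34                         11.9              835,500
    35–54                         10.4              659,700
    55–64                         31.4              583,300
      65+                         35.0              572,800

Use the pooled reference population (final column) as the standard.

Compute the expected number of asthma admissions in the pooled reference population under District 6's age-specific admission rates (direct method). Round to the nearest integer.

Expected asthma admissions = Σ (standard pop × age-specific rate ÷ 10,000)
= 550,000×37.9/10,000 + 537,900×22.7/10,000 + 835,500×11.9/10,000 + 659,700×10.4/10,000 + 583,300×31.4/10,000 + 572,800×35.0/10,000
= 2084.50 + 1221.03 + 994.25 + 686.09 + 1831.56 + 2004.80 = 8822.23.

8822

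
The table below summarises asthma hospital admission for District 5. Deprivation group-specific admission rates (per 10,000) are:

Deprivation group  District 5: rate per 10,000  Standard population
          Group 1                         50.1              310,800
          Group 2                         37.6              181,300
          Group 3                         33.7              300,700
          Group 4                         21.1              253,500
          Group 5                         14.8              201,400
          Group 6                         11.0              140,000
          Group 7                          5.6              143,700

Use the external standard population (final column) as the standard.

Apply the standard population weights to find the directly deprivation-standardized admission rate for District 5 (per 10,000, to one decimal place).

Standard total = 1,531,400; weights = 0.2030, 0.1184, 0.1964, 0.1655, 0.1315, 0.0914, 0.0938.
Standardized rate: 0.2030×50.1 + 0.1184×37.6 + 0.1964×33.7 + 0.1655×21.1 + 0.1315×14.8 + 0.0914×11.0 + 0.0938×5.6 = 28.2068 per 10,000.

28.2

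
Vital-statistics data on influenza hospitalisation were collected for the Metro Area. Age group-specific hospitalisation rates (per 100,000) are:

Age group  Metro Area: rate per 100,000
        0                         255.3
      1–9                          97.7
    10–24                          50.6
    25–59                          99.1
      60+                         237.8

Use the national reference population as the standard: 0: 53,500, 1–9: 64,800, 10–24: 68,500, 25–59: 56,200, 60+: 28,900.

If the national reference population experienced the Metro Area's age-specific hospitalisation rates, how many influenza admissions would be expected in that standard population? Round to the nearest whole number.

Expected influenza admissions = Σ (standard pop × age-specific rate ÷ 100,000)
= 53,500×255.3/100,000 + 64,800×97.7/100,000 + 68,500×50.6/100,000 + 56,200×99.1/100,000 + 28,900×237.8/100,000
= 136.59 + 63.31 + 34.66 + 55.69 + 68.72 = 358.97.

359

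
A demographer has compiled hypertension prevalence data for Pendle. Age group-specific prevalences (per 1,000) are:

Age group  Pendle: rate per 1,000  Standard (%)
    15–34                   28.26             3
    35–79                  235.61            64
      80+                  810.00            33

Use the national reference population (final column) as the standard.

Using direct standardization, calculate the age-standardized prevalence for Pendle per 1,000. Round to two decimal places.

Standard weights: 0.03, 0.64, 0.33.
Standardized rate: 0.0300×28.26 + 0.6400×235.61 + 0.3300×810.00 = 418.9382 per 1,000.

418.94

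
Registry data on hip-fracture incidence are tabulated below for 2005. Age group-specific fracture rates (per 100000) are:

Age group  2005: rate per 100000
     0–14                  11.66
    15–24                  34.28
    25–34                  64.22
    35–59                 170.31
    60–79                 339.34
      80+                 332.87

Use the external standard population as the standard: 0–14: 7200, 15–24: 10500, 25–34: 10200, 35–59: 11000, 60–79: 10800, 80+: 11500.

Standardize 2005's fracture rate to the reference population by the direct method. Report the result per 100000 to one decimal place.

Standard total = 61200; weights = 0.1176, 0.1716, 0.1667, 0.1797, 0.1765, 0.1879.
Standardized rate: 0.1176×11.66 + 0.1716×34.28 + 0.1667×64.22 + 0.1797×170.31 + 0.1765×339.34 + 0.1879×332.87 = 171.0004 per 100000.

171.0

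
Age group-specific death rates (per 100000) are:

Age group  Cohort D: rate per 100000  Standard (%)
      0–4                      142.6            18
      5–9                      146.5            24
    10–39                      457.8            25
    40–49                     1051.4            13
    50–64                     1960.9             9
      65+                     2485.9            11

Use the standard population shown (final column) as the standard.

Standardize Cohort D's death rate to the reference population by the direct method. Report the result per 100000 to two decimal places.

761.89

Standard weights: 0.18, 0.24, 0.25, 0.13, 0.09, 0.11.
Standardized rate: 0.1800×142.6 + 0.2400×146.5 + 0.2500×457.8 + 0.1300×1051.4 + 0.0900×1960.9 + 0.1100×2485.9 = 761.8900 per 100000.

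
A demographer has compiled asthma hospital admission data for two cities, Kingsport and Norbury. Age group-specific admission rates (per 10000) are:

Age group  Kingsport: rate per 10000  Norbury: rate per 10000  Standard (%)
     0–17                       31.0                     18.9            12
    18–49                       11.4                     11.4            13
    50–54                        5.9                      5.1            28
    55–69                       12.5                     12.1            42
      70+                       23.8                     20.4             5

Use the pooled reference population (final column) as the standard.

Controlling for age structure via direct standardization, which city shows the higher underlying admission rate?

Standard weights: 0.12, 0.13, 0.28, 0.42, 0.05.
Kingsport: 0.1200×31.0 + 0.1300×11.4 + 0.2800×5.9 + 0.4200×12.5 + 0.0500×23.8 = 13.2940 per 10000.
Norbury: 0.1200×18.9 + 0.1300×11.4 + 0.2800×5.1 + 0.4200×12.1 + 0.0500×20.4 = 11.2800 per 10000.

Kingsport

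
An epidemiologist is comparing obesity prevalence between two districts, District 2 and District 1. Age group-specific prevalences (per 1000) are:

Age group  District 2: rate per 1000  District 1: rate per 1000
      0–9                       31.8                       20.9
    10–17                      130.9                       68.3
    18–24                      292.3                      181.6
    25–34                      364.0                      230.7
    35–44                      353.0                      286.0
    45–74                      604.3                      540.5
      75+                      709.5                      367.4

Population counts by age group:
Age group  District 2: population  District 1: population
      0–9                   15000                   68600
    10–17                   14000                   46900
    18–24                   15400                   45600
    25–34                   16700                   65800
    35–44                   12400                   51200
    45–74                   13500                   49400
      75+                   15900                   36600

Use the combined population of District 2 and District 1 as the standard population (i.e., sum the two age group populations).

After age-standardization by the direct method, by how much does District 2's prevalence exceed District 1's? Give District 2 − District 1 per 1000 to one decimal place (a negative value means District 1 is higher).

104.3

Combined standard total = 467000; weights = 0.1790, 0.1304, 0.1306, 0.1767, 0.1362, 0.1347, 0.1124.
District 2: 0.1790×31.8 + 0.1304×130.9 + 0.1306×292.3 + 0.1767×364.0 + 0.1362×353.0 + 0.1347×604.3 + 0.1124×709.5 = 334.4767 per 1000.
District 1: 0.1790×20.9 + 0.1304×68.3 + 0.1306×181.6 + 0.1767×230.7 + 0.1362×286.0 + 0.1347×540.5 + 0.1124×367.4 = 230.1769 per 1000.
Difference = 334.4767 − 230.1769 = 104.2998.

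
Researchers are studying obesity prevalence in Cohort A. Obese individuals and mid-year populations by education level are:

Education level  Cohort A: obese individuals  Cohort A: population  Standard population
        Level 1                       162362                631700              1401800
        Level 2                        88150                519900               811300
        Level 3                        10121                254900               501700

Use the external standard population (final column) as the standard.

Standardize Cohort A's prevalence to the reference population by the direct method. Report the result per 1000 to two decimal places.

190.72

Education-specific rates per 1000 for Cohort A: 257.024, 169.552, 39.706.
Standard total = 2714800; weights = 0.5164, 0.2988, 0.1848.
Standardized rate: 0.5164×257.024 + 0.2988×169.552 + 0.1848×39.706 = 190.7227 per 1000.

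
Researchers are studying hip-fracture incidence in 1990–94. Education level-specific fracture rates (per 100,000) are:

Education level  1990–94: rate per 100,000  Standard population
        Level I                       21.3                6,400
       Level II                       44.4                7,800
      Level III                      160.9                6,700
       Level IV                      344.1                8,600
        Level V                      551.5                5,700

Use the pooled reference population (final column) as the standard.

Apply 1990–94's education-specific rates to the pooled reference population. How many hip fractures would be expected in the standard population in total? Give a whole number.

Expected hip fractures = Σ (standard pop × education-specific rate ÷ 100,000)
= 6,400×21.3/100,000 + 7,800×44.4/100,000 + 6,700×160.9/100,000 + 8,600×344.1/100,000 + 5,700×551.5/100,000
= 1.36 + 3.46 + 10.78 + 29.59 + 31.44 = 76.63.

77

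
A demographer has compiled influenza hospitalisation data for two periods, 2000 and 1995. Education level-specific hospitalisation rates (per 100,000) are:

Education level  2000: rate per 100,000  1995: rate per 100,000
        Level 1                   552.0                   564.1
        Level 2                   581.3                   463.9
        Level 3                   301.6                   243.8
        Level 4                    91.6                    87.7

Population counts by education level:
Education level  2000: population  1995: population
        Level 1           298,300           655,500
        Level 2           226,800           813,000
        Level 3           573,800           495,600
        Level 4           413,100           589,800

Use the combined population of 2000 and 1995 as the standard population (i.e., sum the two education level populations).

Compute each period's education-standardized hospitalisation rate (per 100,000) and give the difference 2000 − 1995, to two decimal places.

Combined standard total = 4,065,900; weights = 0.2346, 0.2557, 0.2630, 0.2467.
2000: 0.2346×552.0 + 0.2557×581.3 + 0.2630×301.6 + 0.2467×91.6 = 380.0708 per 100,000.
1995: 0.2346×564.1 + 0.2557×463.9 + 0.2630×243.8 + 0.2467×87.7 = 336.7215 per 100,000.
Difference = 380.0708 − 336.7215 = 43.3494.

43.35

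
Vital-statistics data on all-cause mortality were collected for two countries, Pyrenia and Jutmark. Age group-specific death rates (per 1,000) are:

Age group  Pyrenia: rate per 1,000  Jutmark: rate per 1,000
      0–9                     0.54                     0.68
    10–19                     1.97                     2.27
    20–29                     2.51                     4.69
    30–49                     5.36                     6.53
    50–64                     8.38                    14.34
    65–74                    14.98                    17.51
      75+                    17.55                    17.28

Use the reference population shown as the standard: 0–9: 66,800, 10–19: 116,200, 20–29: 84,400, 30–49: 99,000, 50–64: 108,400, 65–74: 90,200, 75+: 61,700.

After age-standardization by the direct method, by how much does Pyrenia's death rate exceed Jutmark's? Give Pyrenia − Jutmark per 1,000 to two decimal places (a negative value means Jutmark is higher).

Standard total = 626,700; weights = 0.1066, 0.1854, 0.1347, 0.1580, 0.1730, 0.1439, 0.0985.
Pyrenia: 0.1066×0.54 + 0.1854×1.97 + 0.1347×2.51 + 0.1580×5.36 + 0.1730×8.38 + 0.1439×14.98 + 0.0985×17.55 = 6.9409 per 1,000.
Jutmark: 0.1066×0.68 + 0.1854×2.27 + 0.1347×4.69 + 0.1580×6.53 + 0.1730×14.34 + 0.1439×17.51 + 0.0985×17.28 = 8.8584 per 1,000.
Difference = 6.9409 − 8.8584 = -1.9174.

-1.92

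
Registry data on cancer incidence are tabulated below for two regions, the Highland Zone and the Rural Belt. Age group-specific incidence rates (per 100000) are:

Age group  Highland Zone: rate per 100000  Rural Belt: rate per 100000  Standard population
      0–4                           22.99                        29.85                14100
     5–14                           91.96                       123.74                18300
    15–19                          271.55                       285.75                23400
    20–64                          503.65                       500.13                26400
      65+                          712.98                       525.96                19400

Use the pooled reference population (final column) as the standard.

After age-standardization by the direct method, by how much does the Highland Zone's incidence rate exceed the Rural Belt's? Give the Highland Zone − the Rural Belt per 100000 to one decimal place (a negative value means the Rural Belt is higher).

Standard total = 101600; weights = 0.1388, 0.1801, 0.2303, 0.2598, 0.1909.
The Highland Zone: 0.1388×22.99 + 0.1801×91.96 + 0.2303×271.55 + 0.2598×503.65 + 0.1909×712.98 = 349.3058 per 100000.
The Rural Belt: 0.1388×29.85 + 0.1801×123.74 + 0.2303×285.75 + 0.2598×500.13 + 0.1909×525.96 = 322.6273 per 100000.
Difference = 349.3058 − 322.6273 = 26.6785.

26.7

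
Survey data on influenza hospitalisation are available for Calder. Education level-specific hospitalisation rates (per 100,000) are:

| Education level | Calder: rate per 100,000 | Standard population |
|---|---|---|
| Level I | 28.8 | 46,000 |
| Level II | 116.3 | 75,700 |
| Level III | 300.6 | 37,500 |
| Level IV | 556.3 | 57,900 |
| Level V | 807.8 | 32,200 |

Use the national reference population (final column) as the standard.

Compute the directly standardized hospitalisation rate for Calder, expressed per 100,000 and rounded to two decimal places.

319.38

Standard total = 249,300; weights = 0.1845, 0.3037, 0.1504, 0.2323, 0.1292.
Standardized rate: 0.1845×28.8 + 0.3037×116.3 + 0.1504×300.6 + 0.2323×556.3 + 0.1292×807.8 = 319.3828 per 100,000.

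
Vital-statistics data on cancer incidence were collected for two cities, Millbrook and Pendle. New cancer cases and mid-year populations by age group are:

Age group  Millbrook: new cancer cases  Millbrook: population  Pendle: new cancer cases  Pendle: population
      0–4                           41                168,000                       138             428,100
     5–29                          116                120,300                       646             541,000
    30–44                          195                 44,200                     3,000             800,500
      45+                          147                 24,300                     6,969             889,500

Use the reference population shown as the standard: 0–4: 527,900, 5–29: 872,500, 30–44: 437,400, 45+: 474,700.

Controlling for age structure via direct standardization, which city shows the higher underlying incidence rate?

Age-specific rates per 100,000 for Millbrook: 24.40, 96.43, 441.18, 604.94.
For Pendle: 32.24, 119.41, 374.77, 783.47.
Standard total = 2,312,500; weights = 0.2283, 0.3773, 0.1891, 0.2053.
Millbrook: 0.2283×24.40 + 0.3773×96.43 + 0.1891×441.18 + 0.2053×604.94 = 249.5781 per 100,000.
Pendle: 0.2283×32.24 + 0.3773×119.41 + 0.1891×374.77 + 0.2053×783.47 = 284.1248 per 100,000.

Pendle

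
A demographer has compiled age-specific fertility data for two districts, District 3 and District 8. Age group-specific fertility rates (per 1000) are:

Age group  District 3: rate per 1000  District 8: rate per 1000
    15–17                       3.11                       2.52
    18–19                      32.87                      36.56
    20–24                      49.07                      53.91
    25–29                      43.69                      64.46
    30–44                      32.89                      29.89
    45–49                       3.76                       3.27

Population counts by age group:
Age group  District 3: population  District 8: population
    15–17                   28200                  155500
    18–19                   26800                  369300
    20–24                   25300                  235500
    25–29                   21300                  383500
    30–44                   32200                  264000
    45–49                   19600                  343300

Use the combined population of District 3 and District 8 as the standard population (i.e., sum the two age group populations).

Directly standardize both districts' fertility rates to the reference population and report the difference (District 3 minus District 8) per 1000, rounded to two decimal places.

-5.23

Combined standard total = 1904500; weights = 0.0965, 0.2080, 0.1369, 0.2125, 0.1555, 0.1905.
District 3: 0.0965×3.11 + 0.2080×32.87 + 0.1369×49.07 + 0.2125×43.69 + 0.1555×32.89 + 0.1905×3.76 = 28.9739 per 1000.
District 8: 0.0965×2.52 + 0.2080×36.56 + 0.1369×53.91 + 0.2125×64.46 + 0.1555×29.89 + 0.1905×3.27 = 34.2019 per 1000.
Difference = 28.9739 − 34.2019 = -5.2280.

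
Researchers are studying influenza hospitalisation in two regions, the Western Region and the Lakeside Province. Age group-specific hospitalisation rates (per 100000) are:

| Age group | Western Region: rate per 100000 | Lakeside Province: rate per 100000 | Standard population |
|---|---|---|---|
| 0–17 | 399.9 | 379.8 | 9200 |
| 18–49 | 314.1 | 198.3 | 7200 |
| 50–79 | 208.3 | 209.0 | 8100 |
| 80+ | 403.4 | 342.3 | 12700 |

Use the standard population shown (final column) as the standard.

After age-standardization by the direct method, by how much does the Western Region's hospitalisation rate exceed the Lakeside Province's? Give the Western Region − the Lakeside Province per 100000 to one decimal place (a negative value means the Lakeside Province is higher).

48.1

Standard total = 37200; weights = 0.2473, 0.1935, 0.2177, 0.3414.
The Western Region: 0.2473×399.9 + 0.1935×314.1 + 0.2177×208.3 + 0.3414×403.4 = 342.7691 per 100000.
The Lakeside Province: 0.2473×379.8 + 0.1935×198.3 + 0.2177×209.0 + 0.3414×342.3 = 294.6782 per 100000.
Difference = 342.7691 − 294.6782 = 48.0909.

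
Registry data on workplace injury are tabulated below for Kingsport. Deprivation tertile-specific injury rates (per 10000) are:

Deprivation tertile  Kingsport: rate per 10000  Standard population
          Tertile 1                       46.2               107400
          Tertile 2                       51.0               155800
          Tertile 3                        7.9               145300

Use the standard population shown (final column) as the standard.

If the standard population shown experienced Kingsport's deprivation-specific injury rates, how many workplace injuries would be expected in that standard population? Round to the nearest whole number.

Expected workplace injuries = Σ (standard pop × deprivation-specific rate ÷ 10000)
= 107400×46.2/10000 + 155800×51.0/10000 + 145300×7.9/10000
= 496.19 + 794.58 + 114.79 = 1405.56.

1406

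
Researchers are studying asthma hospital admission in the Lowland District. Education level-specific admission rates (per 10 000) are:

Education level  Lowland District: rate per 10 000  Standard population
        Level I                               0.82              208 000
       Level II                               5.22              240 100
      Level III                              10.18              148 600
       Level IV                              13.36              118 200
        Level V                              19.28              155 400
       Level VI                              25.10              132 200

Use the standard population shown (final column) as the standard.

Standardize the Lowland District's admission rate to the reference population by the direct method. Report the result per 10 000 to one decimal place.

Standard total = 1 002 500; weights = 0.2075, 0.2395, 0.1482, 0.1179, 0.1550, 0.1319.
Standardized rate: 0.2075×0.82 + 0.2395×5.22 + 0.1482×10.18 + 0.1179×13.36 + 0.1550×19.28 + 0.1319×25.10 = 10.8031 per 10 000.

10.8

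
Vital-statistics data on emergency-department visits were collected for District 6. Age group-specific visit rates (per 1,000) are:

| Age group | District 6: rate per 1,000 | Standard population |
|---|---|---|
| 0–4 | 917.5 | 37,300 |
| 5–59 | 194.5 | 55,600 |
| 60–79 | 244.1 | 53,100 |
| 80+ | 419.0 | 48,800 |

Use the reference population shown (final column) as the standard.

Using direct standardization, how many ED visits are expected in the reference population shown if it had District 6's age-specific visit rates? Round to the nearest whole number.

Expected ED visits = Σ (standard pop × age-specific rate ÷ 1,000)
= 37,300×917.5/1,000 + 55,600×194.5/1,000 + 53,100×244.1/1,000 + 48,800×419.0/1,000
= 34222.75 + 10814.20 + 12961.71 + 20447.20 = 78445.86.

78446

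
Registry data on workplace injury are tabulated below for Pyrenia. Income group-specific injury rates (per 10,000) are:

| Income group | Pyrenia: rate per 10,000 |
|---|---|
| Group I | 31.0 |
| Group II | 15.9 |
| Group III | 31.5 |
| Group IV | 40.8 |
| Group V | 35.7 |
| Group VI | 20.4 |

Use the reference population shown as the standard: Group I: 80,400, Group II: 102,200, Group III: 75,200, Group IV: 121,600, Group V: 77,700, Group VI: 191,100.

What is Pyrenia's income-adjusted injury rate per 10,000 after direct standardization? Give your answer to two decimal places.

Standard total = 648,200; weights = 0.1240, 0.1577, 0.1160, 0.1876, 0.1199, 0.2948.
Standardized rate: 0.1240×31.0 + 0.1577×15.9 + 0.1160×31.5 + 0.1876×40.8 + 0.1199×35.7 + 0.2948×20.4 = 27.9540 per 10,000.

27.95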